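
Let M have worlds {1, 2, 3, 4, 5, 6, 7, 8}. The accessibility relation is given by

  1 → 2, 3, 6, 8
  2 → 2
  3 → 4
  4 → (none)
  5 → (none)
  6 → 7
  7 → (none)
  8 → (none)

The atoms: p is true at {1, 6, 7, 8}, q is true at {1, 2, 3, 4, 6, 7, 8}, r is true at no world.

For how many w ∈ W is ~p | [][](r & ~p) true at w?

7

1: ~p is F, [][](r & ~p) is F. ✗
2: ~p is T, [][](r & ~p) is F. ✓
3: ~p is T, [][](r & ~p) is T. ✓
4: ~p is T, [][](r & ~p) is T. ✓
5: ~p is T, [][](r & ~p) is T. ✓
6: ~p is F, [][](r & ~p) is T. ✓
7: ~p is F, [][](r & ~p) is T. ✓
8: ~p is F, [][](r & ~p) is T. ✓
Satisfying worlds: {2, 3, 4, 5, 6, 7, 8}.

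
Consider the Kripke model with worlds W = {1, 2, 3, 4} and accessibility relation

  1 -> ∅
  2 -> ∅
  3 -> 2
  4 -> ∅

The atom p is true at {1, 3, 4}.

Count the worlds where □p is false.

1

1: no successors, so □p holds vacuously. ✓
2: no successors, so □p holds vacuously. ✓
3: successors {2}; p there: 2:F. ✗
4: no successors, so □p holds vacuously. ✓
Satisfying worlds: {1, 2, 4}.
So □p fails at the other 1 world.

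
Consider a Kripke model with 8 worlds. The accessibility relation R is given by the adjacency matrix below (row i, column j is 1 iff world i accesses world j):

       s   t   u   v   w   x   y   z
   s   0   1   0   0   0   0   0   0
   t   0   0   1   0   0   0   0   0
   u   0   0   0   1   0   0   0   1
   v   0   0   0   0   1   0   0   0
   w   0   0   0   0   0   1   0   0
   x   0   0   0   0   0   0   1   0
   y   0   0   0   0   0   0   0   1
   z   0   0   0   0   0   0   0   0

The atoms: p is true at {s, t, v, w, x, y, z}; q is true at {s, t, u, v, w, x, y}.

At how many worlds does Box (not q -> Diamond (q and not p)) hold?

6

s: successors {t}; not q -> Diamond (q and not p) there: t:T. ✓
t: successors {u}; not q -> Diamond (q and not p) there: u:T. ✓
u: successors {v, z}; not q -> Diamond (q and not p) there: v:T, z:F. ✗
v: successors {w}; not q -> Diamond (q and not p) there: w:T. ✓
w: successors {x}; not q -> Diamond (q and not p) there: x:T. ✓
x: successors {y}; not q -> Diamond (q and not p) there: y:T. ✓
y: successors {z}; not q -> Diamond (q and not p) there: z:F. ✗
z: no successors, so Box (not q -> Diamond (q and not p)) holds vacuously. ✓
Satisfying worlds: {s, t, v, w, x, z}.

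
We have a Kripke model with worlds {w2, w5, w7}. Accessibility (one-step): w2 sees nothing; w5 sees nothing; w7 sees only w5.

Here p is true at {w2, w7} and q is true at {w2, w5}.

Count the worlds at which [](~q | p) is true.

w2: no successors, so [](~q | p) holds vacuously. ✓
w5: no successors, so [](~q | p) holds vacuously. ✓
w7: successors {w5}; ~q | p there: w5:F. ✗
Satisfying worlds: {w2, w5}.

2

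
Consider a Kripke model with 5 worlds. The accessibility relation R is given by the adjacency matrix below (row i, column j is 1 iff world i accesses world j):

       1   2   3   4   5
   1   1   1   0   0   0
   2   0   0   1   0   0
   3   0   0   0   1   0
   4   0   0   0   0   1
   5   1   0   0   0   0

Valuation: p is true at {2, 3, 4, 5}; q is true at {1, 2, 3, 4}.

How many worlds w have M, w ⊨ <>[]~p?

1

1: successors {1, 2}; []~p there: 1:F, 2:F. ✗
2: successors {3}; []~p there: 3:F. ✗
3: successors {4}; []~p there: 4:F. ✗
4: successors {5}; []~p there: 5:T. ✓
5: successors {1}; []~p there: 1:F. ✗
Satisfying worlds: {4}.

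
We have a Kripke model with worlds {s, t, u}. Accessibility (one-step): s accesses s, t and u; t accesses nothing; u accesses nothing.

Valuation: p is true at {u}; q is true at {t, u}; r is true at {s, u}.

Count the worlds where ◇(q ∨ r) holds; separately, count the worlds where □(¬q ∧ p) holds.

1 and 2

For ◇(q ∨ r):
s: successors {s, t, u}; q ∨ r there: s:T, t:T, u:T. ✓
t: no successors, so ◇(q ∨ r) fails. ✗
u: no successors, so ◇(q ∨ r) fails. ✗
— 1 world.
For □(¬q ∧ p):
s: successors {s, t, u}; ¬q ∧ p there: s:F, t:F, u:F. ✗
t: no successors, so □(¬q ∧ p) holds vacuously. ✓
u: no successors, so □(¬q ∧ p) holds vacuously. ✓
— 2 worlds.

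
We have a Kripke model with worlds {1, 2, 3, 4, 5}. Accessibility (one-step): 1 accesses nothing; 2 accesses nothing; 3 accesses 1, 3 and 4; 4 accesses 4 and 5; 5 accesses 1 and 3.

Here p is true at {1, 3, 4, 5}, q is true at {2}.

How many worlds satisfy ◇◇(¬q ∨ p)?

3

1: no successors, so ◇◇(¬q ∨ p) fails. ✗
2: no successors, so ◇◇(¬q ∨ p) fails. ✗
3: successors {1, 3, 4}; ◇(¬q ∨ p) there: 1:F, 3:T, 4:T. ✓
4: successors {4, 5}; ◇(¬q ∨ p) there: 4:T, 5:T. ✓
5: successors {1, 3}; ◇(¬q ∨ p) there: 1:F, 3:T. ✓
Satisfying worlds: {3, 4, 5}.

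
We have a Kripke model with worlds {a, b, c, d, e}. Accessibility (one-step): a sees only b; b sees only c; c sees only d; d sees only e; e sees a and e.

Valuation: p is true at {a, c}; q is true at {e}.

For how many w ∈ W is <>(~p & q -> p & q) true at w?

4

a: successors {b}; ~p & q -> p & q there: b:T. ✓
b: successors {c}; ~p & q -> p & q there: c:T. ✓
c: successors {d}; ~p & q -> p & q there: d:T. ✓
d: successors {e}; ~p & q -> p & q there: e:F. ✗
e: successors {a, e}; ~p & q -> p & q there: a:T, e:F. ✓
Satisfying worlds: {a, b, c, e}.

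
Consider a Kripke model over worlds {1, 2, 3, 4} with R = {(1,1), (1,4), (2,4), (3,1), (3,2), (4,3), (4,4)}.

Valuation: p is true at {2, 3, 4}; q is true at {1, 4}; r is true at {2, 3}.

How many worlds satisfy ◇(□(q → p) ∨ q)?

4

1: successors {1, 4}; □(q → p) ∨ q there: 1:T, 4:T. ✓
2: successors {4}; □(q → p) ∨ q there: 4:T. ✓
3: successors {1, 2}; □(q → p) ∨ q there: 1:T, 2:T. ✓
4: successors {3, 4}; □(q → p) ∨ q there: 3:F, 4:T. ✓
Satisfying worlds: {1, 2, 3, 4}.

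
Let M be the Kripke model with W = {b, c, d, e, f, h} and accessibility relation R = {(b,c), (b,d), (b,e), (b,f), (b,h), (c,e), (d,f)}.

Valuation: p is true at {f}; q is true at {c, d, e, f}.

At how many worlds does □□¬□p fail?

1

b: successors {c, d, e, f, h}; □¬□p there: c:F, d:F, e:T, f:T, h:T. ✗
c: successors {e}; □¬□p there: e:T. ✓
d: successors {f}; □¬□p there: f:T. ✓
e: no successors, so □□¬□p holds vacuously. ✓
f: no successors, so □□¬□p holds vacuously. ✓
h: no successors, so □□¬□p holds vacuously. ✓
Satisfying worlds: {c, d, e, f, h}.
So □□¬□p fails at the other 1 world.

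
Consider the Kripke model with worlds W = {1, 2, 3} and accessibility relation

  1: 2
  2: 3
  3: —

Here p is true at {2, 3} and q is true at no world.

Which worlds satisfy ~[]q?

{1, 2}

1: []q is F. ✓
2: []q is F. ✓
3: []q is T. ✗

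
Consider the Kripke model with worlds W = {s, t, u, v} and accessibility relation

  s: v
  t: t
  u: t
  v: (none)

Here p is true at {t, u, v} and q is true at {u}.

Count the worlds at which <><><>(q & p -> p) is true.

2

s: successors {v}; <><>(q & p -> p) there: v:F. ✗
t: successors {t}; <><>(q & p -> p) there: t:T. ✓
u: successors {t}; <><>(q & p -> p) there: t:T. ✓
v: no successors, so <><><>(q & p -> p) fails. ✗
Satisfying worlds: {t, u}.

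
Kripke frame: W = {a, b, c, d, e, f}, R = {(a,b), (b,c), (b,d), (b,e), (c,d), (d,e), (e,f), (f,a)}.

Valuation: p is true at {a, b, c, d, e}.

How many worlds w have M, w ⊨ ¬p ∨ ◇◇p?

a: ¬p is F, ◇◇p is T. ✓
b: ¬p is F, ◇◇p is T. ✓
c: ¬p is F, ◇◇p is T. ✓
d: ¬p is F, ◇◇p is F. ✗
e: ¬p is F, ◇◇p is T. ✓
f: ¬p is T, ◇◇p is T. ✓
Satisfying worlds: {a, b, c, e, f}.

5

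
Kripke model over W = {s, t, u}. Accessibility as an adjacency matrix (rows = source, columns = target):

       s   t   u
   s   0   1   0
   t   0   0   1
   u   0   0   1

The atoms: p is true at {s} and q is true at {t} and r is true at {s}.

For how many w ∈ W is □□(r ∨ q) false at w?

s: successors {t}; □(r ∨ q) there: t:F. ✗
t: successors {u}; □(r ∨ q) there: u:F. ✗
u: successors {u}; □(r ∨ q) there: u:F. ✗
Satisfying worlds: ∅.
So □□(r ∨ q) fails at the other 3 worlds.

3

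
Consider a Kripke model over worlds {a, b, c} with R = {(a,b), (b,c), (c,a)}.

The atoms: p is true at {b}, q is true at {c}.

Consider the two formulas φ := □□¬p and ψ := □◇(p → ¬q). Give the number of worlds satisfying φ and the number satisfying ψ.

For □□¬p:
a: successors {b}; □¬p there: b:T. ✓
b: successors {c}; □¬p there: c:T. ✓
c: successors {a}; □¬p there: a:F. ✗
— 2 worlds.
For □◇(p → ¬q):
a: successors {b}; ◇(p → ¬q) there: b:T. ✓
b: successors {c}; ◇(p → ¬q) there: c:T. ✓
c: successors {a}; ◇(p → ¬q) there: a:T. ✓
— 3 worlds.

2 and 3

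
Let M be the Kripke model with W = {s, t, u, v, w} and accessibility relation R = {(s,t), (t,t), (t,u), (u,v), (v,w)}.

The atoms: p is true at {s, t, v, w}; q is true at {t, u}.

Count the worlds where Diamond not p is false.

4

s: successors {t}; not p there: t:F. ✗
t: successors {t, u}; not p there: t:F, u:T. ✓
u: successors {v}; not p there: v:F. ✗
v: successors {w}; not p there: w:F. ✗
w: no successors, so Diamond not p fails. ✗
Satisfying worlds: {t}.
So Diamond not p fails at the other 4 worlds.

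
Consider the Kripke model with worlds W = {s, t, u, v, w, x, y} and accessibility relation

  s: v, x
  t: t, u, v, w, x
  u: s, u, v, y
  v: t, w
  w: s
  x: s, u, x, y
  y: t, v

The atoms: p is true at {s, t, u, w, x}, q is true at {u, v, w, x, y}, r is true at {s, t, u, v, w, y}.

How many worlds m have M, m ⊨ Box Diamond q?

s: successors {v, x}; Diamond q there: v:T, x:T. ✓
t: successors {t, u, v, w, x}; Diamond q there: t:T, u:T, v:T, w:F, x:T. ✗
u: successors {s, u, v, y}; Diamond q there: s:T, u:T, v:T, y:T. ✓
v: successors {t, w}; Diamond q there: t:T, w:F. ✗
w: successors {s}; Diamond q there: s:T. ✓
x: successors {s, u, x, y}; Diamond q there: s:T, u:T, x:T, y:T. ✓
y: successors {t, v}; Diamond q there: t:T, v:T. ✓
Satisfying worlds: {s, u, w, x, y}.

5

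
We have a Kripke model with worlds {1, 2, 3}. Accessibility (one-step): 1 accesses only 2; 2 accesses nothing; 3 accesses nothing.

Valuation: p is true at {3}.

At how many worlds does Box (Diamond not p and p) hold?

2

1: successors {2}; Diamond not p and p there: 2:F. ✗
2: no successors, so Box (Diamond not p and p) holds vacuously. ✓
3: no successors, so Box (Diamond not p and p) holds vacuously. ✓
Satisfying worlds: {2, 3}.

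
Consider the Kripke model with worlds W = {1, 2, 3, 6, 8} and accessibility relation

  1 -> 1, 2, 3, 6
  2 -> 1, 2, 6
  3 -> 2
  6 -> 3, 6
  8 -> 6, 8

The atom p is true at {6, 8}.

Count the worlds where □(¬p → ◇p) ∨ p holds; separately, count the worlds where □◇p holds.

4 and 3

For □(¬p → ◇p) ∨ p:
1: □(¬p → ◇p) is F, p is F. ✗
2: □(¬p → ◇p) is T, p is F. ✓
3: □(¬p → ◇p) is T, p is F. ✓
6: □(¬p → ◇p) is F, p is T. ✓
8: □(¬p → ◇p) is T, p is T. ✓
— 4 worlds.
For □◇p:
1: successors {1, 2, 3, 6}; ◇p there: 1:T, 2:T, 3:F, 6:T. ✗
2: successors {1, 2, 6}; ◇p there: 1:T, 2:T, 6:T. ✓
3: successors {2}; ◇p there: 2:T. ✓
6: successors {3, 6}; ◇p there: 3:F, 6:T. ✗
8: successors {6, 8}; ◇p there: 6:T, 8:T. ✓
— 3 worlds.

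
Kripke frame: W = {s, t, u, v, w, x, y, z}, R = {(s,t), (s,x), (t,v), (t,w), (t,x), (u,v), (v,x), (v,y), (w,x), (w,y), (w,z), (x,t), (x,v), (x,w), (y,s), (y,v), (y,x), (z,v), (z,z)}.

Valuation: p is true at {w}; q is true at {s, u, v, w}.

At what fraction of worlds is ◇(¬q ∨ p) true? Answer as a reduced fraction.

7/8

s: successors {t, x}; ¬q ∨ p there: t:T, x:T. ✓
t: successors {v, w, x}; ¬q ∨ p there: v:F, w:T, x:T. ✓
u: successors {v}; ¬q ∨ p there: v:F. ✗
v: successors {x, y}; ¬q ∨ p there: x:T, y:T. ✓
w: successors {x, y, z}; ¬q ∨ p there: x:T, y:T, z:T. ✓
x: successors {t, v, w}; ¬q ∨ p there: t:T, v:F, w:T. ✓
y: successors {s, v, x}; ¬q ∨ p there: s:F, v:F, x:T. ✓
z: successors {v, z}; ¬q ∨ p there: v:F, z:T. ✓
That's 7 of 8 worlds, so 7/8.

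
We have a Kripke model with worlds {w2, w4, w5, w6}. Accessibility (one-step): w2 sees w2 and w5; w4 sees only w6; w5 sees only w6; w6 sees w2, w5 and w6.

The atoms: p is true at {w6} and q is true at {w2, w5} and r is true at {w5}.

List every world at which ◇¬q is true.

{w4, w5, w6}

w2: successors {w2, w5}; ¬q there: w2:F, w5:F. ✗
w4: successors {w6}; ¬q there: w6:T. ✓
w5: successors {w6}; ¬q there: w6:T. ✓
w6: successors {w2, w5, w6}; ¬q there: w2:F, w5:F, w6:T. ✓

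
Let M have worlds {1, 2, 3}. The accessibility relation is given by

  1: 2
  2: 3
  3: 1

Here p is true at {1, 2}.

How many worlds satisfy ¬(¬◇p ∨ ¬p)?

1

1: ¬◇p ∨ ¬p is F. ✓
2: ¬◇p ∨ ¬p is T. ✗
3: ¬◇p ∨ ¬p is T. ✗
Satisfying worlds: {1}.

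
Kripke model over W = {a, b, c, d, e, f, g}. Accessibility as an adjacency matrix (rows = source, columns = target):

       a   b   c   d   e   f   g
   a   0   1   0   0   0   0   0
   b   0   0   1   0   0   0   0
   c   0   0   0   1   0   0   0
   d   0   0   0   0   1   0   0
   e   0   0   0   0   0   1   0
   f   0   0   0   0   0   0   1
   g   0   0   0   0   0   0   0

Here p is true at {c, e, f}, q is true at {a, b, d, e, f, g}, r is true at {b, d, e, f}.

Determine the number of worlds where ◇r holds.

4

a: successors {b}; r there: b:T. ✓
b: successors {c}; r there: c:F. ✗
c: successors {d}; r there: d:T. ✓
d: successors {e}; r there: e:T. ✓
e: successors {f}; r there: f:T. ✓
f: successors {g}; r there: g:F. ✗
g: no successors, so ◇r fails. ✗
Satisfying worlds: {a, c, d, e}.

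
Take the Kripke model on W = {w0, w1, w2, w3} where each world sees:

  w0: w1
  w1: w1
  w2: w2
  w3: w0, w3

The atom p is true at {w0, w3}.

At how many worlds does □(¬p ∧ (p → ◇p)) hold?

w0: successors {w1}; ¬p ∧ (p → ◇p) there: w1:T. ✓
w1: successors {w1}; ¬p ∧ (p → ◇p) there: w1:T. ✓
w2: successors {w2}; ¬p ∧ (p → ◇p) there: w2:T. ✓
w3: successors {w0, w3}; ¬p ∧ (p → ◇p) there: w0:F, w3:F. ✗
Satisfying worlds: {w0, w1, w2}.

3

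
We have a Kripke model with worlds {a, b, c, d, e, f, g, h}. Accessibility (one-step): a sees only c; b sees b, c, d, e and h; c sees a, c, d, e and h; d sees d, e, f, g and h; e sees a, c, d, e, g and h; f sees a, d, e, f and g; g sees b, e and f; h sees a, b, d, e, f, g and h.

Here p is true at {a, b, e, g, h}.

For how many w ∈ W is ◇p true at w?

7

a: successors {c}; p there: c:F. ✗
b: successors {b, c, d, e, h}; p there: b:T, c:F, d:F, e:T, h:T. ✓
c: successors {a, c, d, e, h}; p there: a:T, c:F, d:F, e:T, h:T. ✓
d: successors {d, e, f, g, h}; p there: d:F, e:T, f:F, g:T, h:T. ✓
e: successors {a, c, d, e, g, h}; p there: a:T, c:F, d:F, e:T, g:T, h:T. ✓
f: successors {a, d, e, f, g}; p there: a:T, d:F, e:T, f:F, g:T. ✓
g: successors {b, e, f}; p there: b:T, e:T, f:F. ✓
h: successors {a, b, d, e, f, g, h}; p there: a:T, b:T, d:F, e:T, f:F, g:T, h:T. ✓
Satisfying worlds: {b, c, d, e, f, g, h}.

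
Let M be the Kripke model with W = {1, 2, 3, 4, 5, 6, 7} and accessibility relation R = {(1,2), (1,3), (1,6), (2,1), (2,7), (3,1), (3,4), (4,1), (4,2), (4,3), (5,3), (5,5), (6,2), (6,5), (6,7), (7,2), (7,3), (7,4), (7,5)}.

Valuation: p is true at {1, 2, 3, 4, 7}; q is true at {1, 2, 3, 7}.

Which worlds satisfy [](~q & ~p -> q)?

1: successors {2, 3, 6}; ~q & ~p -> q there: 2:T, 3:T, 6:F. ✗
2: successors {1, 7}; ~q & ~p -> q there: 1:T, 7:T. ✓
3: successors {1, 4}; ~q & ~p -> q there: 1:T, 4:T. ✓
4: successors {1, 2, 3}; ~q & ~p -> q there: 1:T, 2:T, 3:T. ✓
5: successors {3, 5}; ~q & ~p -> q there: 3:T, 5:F. ✗
6: successors {2, 5, 7}; ~q & ~p -> q there: 2:T, 5:F, 7:T. ✗
7: successors {2, 3, 4, 5}; ~q & ~p -> q there: 2:T, 3:T, 4:T, 5:F. ✗

{2, 3, 4}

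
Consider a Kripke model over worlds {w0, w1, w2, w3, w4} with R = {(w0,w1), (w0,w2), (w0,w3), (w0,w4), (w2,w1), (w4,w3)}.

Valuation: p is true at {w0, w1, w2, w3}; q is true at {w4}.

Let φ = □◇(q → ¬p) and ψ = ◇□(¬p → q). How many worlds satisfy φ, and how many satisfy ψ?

For □◇(q → ¬p):
w0: successors {w1, w2, w3, w4}; ◇(q → ¬p) there: w1:F, w2:T, w3:F, w4:T. ✗
w1: no successors, so □◇(q → ¬p) holds vacuously. ✓
w2: successors {w1}; ◇(q → ¬p) there: w1:F. ✗
w3: no successors, so □◇(q → ¬p) holds vacuously. ✓
w4: successors {w3}; ◇(q → ¬p) there: w3:F. ✗
— 2 worlds.
For ◇□(¬p → q):
w0: successors {w1, w2, w3, w4}; □(¬p → q) there: w1:T, w2:T, w3:T, w4:T. ✓
w1: no successors, so ◇□(¬p → q) fails. ✗
w2: successors {w1}; □(¬p → q) there: w1:T. ✓
w3: no successors, so ◇□(¬p → q) fails. ✗
w4: successors {w3}; □(¬p → q) there: w3:T. ✓
— 3 worlds.

2 and 3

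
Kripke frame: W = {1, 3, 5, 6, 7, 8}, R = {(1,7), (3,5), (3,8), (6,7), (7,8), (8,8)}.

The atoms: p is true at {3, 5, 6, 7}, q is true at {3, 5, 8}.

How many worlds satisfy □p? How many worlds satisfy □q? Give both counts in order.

3 and 4

For □p:
1: successors {7}; p there: 7:T. ✓
3: successors {5, 8}; p there: 5:T, 8:F. ✗
5: no successors, so □p holds vacuously. ✓
6: successors {7}; p there: 7:T. ✓
7: successors {8}; p there: 8:F. ✗
8: successors {8}; p there: 8:F. ✗
— 3 worlds.
For □q:
1: successors {7}; q there: 7:F. ✗
3: successors {5, 8}; q there: 5:T, 8:T. ✓
5: no successors, so □q holds vacuously. ✓
6: successors {7}; q there: 7:F. ✗
7: successors {8}; q there: 8:T. ✓
8: successors {8}; q there: 8:T. ✓
— 4 worlds.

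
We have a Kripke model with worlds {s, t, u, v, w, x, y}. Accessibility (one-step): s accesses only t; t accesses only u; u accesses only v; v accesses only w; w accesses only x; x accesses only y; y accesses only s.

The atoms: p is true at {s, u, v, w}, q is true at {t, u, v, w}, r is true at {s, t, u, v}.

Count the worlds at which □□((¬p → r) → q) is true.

s: successors {t}; □((¬p → r) → q) there: t:T. ✓
t: successors {u}; □((¬p → r) → q) there: u:T. ✓
u: successors {v}; □((¬p → r) → q) there: v:T. ✓
v: successors {w}; □((¬p → r) → q) there: w:T. ✓
w: successors {x}; □((¬p → r) → q) there: x:T. ✓
x: successors {y}; □((¬p → r) → q) there: y:F. ✗
y: successors {s}; □((¬p → r) → q) there: s:T. ✓
Satisfying worlds: {s, t, u, v, w, y}.

6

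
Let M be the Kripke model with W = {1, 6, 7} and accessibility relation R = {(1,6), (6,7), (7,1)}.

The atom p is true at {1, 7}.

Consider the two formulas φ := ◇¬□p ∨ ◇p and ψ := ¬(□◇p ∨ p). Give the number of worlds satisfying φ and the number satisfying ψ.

For ◇¬□p ∨ ◇p:
1: ◇¬□p is F, ◇p is F. ✗
6: ◇¬□p is F, ◇p is T. ✓
7: ◇¬□p is T, ◇p is T. ✓
— 2 worlds.
For ¬(□◇p ∨ p):
1: □◇p ∨ p is T. ✗
6: □◇p ∨ p is T. ✗
7: □◇p ∨ p is T. ✗
— 0 worlds.

2 and 0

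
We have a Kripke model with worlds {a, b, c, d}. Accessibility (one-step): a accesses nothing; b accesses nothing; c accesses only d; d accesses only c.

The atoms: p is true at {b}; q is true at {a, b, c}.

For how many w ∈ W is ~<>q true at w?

a: <>q is F. ✓
b: <>q is F. ✓
c: <>q is F. ✓
d: <>q is T. ✗
Satisfying worlds: {a, b, c}.

3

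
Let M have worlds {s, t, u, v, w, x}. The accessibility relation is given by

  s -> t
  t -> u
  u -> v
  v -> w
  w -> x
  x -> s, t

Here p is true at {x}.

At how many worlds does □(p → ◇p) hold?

s: successors {t}; p → ◇p there: t:T. ✓
t: successors {u}; p → ◇p there: u:T. ✓
u: successors {v}; p → ◇p there: v:T. ✓
v: successors {w}; p → ◇p there: w:T. ✓
w: successors {x}; p → ◇p there: x:F. ✗
x: successors {s, t}; p → ◇p there: s:T, t:T. ✓
Satisfying worlds: {s, t, u, v, x}.

5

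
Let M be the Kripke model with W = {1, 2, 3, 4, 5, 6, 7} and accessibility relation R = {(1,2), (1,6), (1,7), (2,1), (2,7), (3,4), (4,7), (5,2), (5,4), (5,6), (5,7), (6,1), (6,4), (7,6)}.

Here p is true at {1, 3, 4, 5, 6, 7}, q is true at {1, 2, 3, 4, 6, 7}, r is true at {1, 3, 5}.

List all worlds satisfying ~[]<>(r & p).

1: []<>(r & p) is F. ✓
2: []<>(r & p) is F. ✓
3: []<>(r & p) is F. ✓
4: []<>(r & p) is F. ✓
5: []<>(r & p) is F. ✓
6: []<>(r & p) is F. ✓
7: []<>(r & p) is T. ✗

{1, 2, 3, 4, 5, 6}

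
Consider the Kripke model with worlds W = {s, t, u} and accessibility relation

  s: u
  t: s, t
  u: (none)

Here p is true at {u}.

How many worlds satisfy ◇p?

s: successors {u}; p there: u:T. ✓
t: successors {s, t}; p there: s:F, t:F. ✗
u: no successors, so ◇p fails. ✗
Satisfying worlds: {s}.

1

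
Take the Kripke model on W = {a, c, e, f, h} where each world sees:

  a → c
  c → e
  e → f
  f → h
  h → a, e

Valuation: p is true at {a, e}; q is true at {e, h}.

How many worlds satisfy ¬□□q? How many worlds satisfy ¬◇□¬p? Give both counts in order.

3 and 2

For ¬□□q:
a: □□q is T. ✗
c: □□q is F. ✓
e: □□q is T. ✗
f: □□q is F. ✓
h: □□q is F. ✓
— 3 worlds.
For ¬◇□¬p:
a: ◇□¬p is F. ✓
c: ◇□¬p is T. ✗
e: ◇□¬p is T. ✗
f: ◇□¬p is F. ✓
h: ◇□¬p is T. ✗
— 2 worlds.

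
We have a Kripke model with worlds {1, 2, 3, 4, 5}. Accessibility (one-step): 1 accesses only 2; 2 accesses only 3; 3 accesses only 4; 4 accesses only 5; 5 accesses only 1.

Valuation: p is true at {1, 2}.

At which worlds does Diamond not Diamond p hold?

1: successors {2}; not Diamond p there: 2:T. ✓
2: successors {3}; not Diamond p there: 3:T. ✓
3: successors {4}; not Diamond p there: 4:T. ✓
4: successors {5}; not Diamond p there: 5:F. ✗
5: successors {1}; not Diamond p there: 1:F. ✗

{1, 2, 3}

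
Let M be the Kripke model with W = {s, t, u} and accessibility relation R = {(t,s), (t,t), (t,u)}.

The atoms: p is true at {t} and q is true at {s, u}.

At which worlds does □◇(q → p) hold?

s: no successors, so □◇(q → p) holds vacuously. ✓
t: successors {s, t, u}; ◇(q → p) there: s:F, t:T, u:F. ✗
u: no successors, so □◇(q → p) holds vacuously. ✓

{s, u}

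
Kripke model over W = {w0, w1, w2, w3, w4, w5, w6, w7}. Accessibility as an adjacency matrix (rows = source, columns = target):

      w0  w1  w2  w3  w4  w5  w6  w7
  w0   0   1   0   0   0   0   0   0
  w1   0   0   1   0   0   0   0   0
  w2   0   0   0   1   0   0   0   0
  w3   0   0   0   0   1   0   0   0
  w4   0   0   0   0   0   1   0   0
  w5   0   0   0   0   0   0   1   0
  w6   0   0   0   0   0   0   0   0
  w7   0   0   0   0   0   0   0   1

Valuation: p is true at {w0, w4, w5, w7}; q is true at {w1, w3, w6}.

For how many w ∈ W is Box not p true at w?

5

w0: successors {w1}; not p there: w1:T. ✓
w1: successors {w2}; not p there: w2:T. ✓
w2: successors {w3}; not p there: w3:T. ✓
w3: successors {w4}; not p there: w4:F. ✗
w4: successors {w5}; not p there: w5:F. ✗
w5: successors {w6}; not p there: w6:T. ✓
w6: no successors, so Box not p holds vacuously. ✓
w7: successors {w7}; not p there: w7:F. ✗
Satisfying worlds: {w0, w1, w2, w5, w6}.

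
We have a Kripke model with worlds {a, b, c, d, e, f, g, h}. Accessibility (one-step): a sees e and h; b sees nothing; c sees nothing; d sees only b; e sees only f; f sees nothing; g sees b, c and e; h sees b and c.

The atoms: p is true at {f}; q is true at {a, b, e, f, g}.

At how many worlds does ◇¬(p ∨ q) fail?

a: successors {e, h}; ¬(p ∨ q) there: e:F, h:T. ✓
b: no successors, so ◇¬(p ∨ q) fails. ✗
c: no successors, so ◇¬(p ∨ q) fails. ✗
d: successors {b}; ¬(p ∨ q) there: b:F. ✗
e: successors {f}; ¬(p ∨ q) there: f:F. ✗
f: no successors, so ◇¬(p ∨ q) fails. ✗
g: successors {b, c, e}; ¬(p ∨ q) there: b:F, c:T, e:F. ✓
h: successors {b, c}; ¬(p ∨ q) there: b:F, c:T. ✓
Satisfying worlds: {a, g, h}.
So ◇¬(p ∨ q) fails at the other 5 worlds.

5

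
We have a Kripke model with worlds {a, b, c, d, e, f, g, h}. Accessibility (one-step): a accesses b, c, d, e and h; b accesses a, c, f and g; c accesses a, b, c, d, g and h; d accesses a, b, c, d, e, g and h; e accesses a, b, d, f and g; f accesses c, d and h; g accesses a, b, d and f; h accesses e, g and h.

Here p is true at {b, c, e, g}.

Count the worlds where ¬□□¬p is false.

0

a: □□¬p is F. ✓
b: □□¬p is F. ✓
c: □□¬p is F. ✓
d: □□¬p is F. ✓
e: □□¬p is F. ✓
f: □□¬p is F. ✓
g: □□¬p is F. ✓
h: □□¬p is F. ✓
Satisfying worlds: {a, b, c, d, e, f, g, h}.
So ¬□□¬p fails at the other 0 worlds.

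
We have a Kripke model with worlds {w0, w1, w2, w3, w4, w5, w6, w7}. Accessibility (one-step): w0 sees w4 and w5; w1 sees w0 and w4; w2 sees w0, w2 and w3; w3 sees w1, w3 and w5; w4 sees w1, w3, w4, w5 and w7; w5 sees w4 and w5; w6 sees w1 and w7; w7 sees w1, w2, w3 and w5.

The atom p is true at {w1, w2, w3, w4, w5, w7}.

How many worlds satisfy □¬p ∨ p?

6

w0: □¬p is F, p is F. ✗
w1: □¬p is F, p is T. ✓
w2: □¬p is F, p is T. ✓
w3: □¬p is F, p is T. ✓
w4: □¬p is F, p is T. ✓
w5: □¬p is F, p is T. ✓
w6: □¬p is F, p is F. ✗
w7: □¬p is F, p is T. ✓
Satisfying worlds: {w1, w2, w3, w4, w5, w7}.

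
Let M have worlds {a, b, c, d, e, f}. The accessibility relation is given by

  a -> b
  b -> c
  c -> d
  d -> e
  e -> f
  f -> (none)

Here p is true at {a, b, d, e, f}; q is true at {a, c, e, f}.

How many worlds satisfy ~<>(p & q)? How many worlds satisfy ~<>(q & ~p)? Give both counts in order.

For ~<>(p & q):
a: <>(p & q) is F. ✓
b: <>(p & q) is F. ✓
c: <>(p & q) is F. ✓
d: <>(p & q) is T. ✗
e: <>(p & q) is T. ✗
f: <>(p & q) is F. ✓
— 4 worlds.
For ~<>(q & ~p):
a: <>(q & ~p) is F. ✓
b: <>(q & ~p) is T. ✗
c: <>(q & ~p) is F. ✓
d: <>(q & ~p) is F. ✓
e: <>(q & ~p) is F. ✓
f: <>(q & ~p) is F. ✓
— 5 worlds.

4 and 5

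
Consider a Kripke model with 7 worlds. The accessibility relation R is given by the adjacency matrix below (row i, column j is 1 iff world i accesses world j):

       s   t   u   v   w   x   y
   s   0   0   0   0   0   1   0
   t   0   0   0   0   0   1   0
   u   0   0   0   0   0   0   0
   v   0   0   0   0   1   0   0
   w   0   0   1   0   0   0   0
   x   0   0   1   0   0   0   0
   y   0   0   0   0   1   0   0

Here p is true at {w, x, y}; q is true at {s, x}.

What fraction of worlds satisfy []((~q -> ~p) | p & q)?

s: successors {x}; (~q -> ~p) | p & q there: x:T. ✓
t: successors {x}; (~q -> ~p) | p & q there: x:T. ✓
u: no successors, so []((~q -> ~p) | p & q) holds vacuously. ✓
v: successors {w}; (~q -> ~p) | p & q there: w:F. ✗
w: successors {u}; (~q -> ~p) | p & q there: u:T. ✓
x: successors {u}; (~q -> ~p) | p & q there: u:T. ✓
y: successors {w}; (~q -> ~p) | p & q there: w:F. ✗
That's 5 of 7 worlds, so 5/7.

5/7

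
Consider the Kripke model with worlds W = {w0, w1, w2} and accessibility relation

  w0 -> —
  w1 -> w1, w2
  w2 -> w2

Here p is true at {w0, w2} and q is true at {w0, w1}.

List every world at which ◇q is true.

w0: no successors, so ◇q fails. ✗
w1: successors {w1, w2}; q there: w1:T, w2:F. ✓
w2: successors {w2}; q there: w2:F. ✗

{w1}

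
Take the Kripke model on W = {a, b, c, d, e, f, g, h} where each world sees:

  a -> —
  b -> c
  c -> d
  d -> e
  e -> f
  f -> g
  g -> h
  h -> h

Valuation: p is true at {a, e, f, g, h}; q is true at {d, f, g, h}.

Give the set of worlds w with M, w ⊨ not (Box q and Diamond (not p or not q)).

a: Box q and Diamond (not p or not q) is F. ✓
b: Box q and Diamond (not p or not q) is F. ✓
c: Box q and Diamond (not p or not q) is T. ✗
d: Box q and Diamond (not p or not q) is F. ✓
e: Box q and Diamond (not p or not q) is F. ✓
f: Box q and Diamond (not p or not q) is F. ✓
g: Box q and Diamond (not p or not q) is F. ✓
h: Box q and Diamond (not p or not q) is F. ✓

{a, b, d, e, f, g, h}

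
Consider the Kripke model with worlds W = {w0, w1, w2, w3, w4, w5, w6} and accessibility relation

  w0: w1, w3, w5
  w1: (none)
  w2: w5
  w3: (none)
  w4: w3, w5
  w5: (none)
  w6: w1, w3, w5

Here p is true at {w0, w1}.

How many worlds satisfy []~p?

w0: successors {w1, w3, w5}; ~p there: w1:F, w3:T, w5:T. ✗
w1: no successors, so []~p holds vacuously. ✓
w2: successors {w5}; ~p there: w5:T. ✓
w3: no successors, so []~p holds vacuously. ✓
w4: successors {w3, w5}; ~p there: w3:T, w5:T. ✓
w5: no successors, so []~p holds vacuously. ✓
w6: successors {w1, w3, w5}; ~p there: w1:F, w3:T, w5:T. ✗
Satisfying worlds: {w1, w2, w3, w4, w5}.

5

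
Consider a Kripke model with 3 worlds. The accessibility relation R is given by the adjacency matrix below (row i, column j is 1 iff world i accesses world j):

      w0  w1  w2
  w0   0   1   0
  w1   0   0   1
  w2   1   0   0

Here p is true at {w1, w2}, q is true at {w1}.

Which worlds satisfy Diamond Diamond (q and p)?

{w2}

w0: successors {w1}; Diamond (q and p) there: w1:F. ✗
w1: successors {w2}; Diamond (q and p) there: w2:F. ✗
w2: successors {w0}; Diamond (q and p) there: w0:T. ✓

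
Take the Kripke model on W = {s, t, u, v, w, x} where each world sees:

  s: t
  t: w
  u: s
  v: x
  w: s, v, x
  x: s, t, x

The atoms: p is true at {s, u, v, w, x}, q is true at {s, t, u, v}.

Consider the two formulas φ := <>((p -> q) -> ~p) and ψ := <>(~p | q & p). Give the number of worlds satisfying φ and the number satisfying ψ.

For <>((p -> q) -> ~p):
s: successors {t}; (p -> q) -> ~p there: t:T. ✓
t: successors {w}; (p -> q) -> ~p there: w:T. ✓
u: successors {s}; (p -> q) -> ~p there: s:F. ✗
v: successors {x}; (p -> q) -> ~p there: x:T. ✓
w: successors {s, v, x}; (p -> q) -> ~p there: s:F, v:F, x:T. ✓
x: successors {s, t, x}; (p -> q) -> ~p there: s:F, t:T, x:T. ✓
— 5 worlds.
For <>(~p | q & p):
s: successors {t}; ~p | q & p there: t:T. ✓
t: successors {w}; ~p | q & p there: w:F. ✗
u: successors {s}; ~p | q & p there: s:T. ✓
v: successors {x}; ~p | q & p there: x:F. ✗
w: successors {s, v, x}; ~p | q & p there: s:T, v:T, x:F. ✓
x: successors {s, t, x}; ~p | q & p there: s:T, t:T, x:F. ✓
— 4 worlds.

5 and 4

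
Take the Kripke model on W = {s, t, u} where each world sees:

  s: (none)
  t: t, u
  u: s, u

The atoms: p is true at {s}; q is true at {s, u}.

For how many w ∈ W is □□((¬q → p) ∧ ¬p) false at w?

s: no successors, so □□((¬q → p) ∧ ¬p) holds vacuously. ✓
t: successors {t, u}; □((¬q → p) ∧ ¬p) there: t:F, u:F. ✗
u: successors {s, u}; □((¬q → p) ∧ ¬p) there: s:T, u:F. ✗
Satisfying worlds: {s}.
So □□((¬q → p) ∧ ¬p) fails at the other 2 worlds.

2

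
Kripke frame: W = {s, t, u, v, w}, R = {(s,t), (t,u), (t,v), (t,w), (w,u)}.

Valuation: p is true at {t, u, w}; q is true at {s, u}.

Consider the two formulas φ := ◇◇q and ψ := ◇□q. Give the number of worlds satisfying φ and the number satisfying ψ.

2 and 2

For ◇◇q:
s: successors {t}; ◇q there: t:T. ✓
t: successors {u, v, w}; ◇q there: u:F, v:F, w:T. ✓
u: no successors, so ◇◇q fails. ✗
v: no successors, so ◇◇q fails. ✗
w: successors {u}; ◇q there: u:F. ✗
— 2 worlds.
For ◇□q:
s: successors {t}; □q there: t:F. ✗
t: successors {u, v, w}; □q there: u:T, v:T, w:T. ✓
u: no successors, so ◇□q fails. ✗
v: no successors, so ◇□q fails. ✗
w: successors {u}; □q there: u:T. ✓
— 2 worlds.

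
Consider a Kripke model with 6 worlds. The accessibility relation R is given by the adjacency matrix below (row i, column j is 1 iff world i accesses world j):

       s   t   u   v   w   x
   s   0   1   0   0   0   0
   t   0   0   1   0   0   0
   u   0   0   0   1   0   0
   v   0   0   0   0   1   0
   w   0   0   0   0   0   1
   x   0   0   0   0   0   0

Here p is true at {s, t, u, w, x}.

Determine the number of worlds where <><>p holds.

3

s: successors {t}; <>p there: t:T. ✓
t: successors {u}; <>p there: u:F. ✗
u: successors {v}; <>p there: v:T. ✓
v: successors {w}; <>p there: w:T. ✓
w: successors {x}; <>p there: x:F. ✗
x: no successors, so <><>p fails. ✗
Satisfying worlds: {s, u, v}.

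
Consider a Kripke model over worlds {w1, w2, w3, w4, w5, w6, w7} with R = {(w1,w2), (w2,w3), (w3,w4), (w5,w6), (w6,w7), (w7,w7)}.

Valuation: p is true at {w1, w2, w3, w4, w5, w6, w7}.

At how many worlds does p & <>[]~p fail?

6

w1: p is T, <>[]~p is F. ✗
w2: p is T, <>[]~p is F. ✗
w3: p is T, <>[]~p is T. ✓
w4: p is T, <>[]~p is F. ✗
w5: p is T, <>[]~p is F. ✗
w6: p is T, <>[]~p is F. ✗
w7: p is T, <>[]~p is F. ✗
Satisfying worlds: {w3}.
So p & <>[]~p fails at the other 6 worlds.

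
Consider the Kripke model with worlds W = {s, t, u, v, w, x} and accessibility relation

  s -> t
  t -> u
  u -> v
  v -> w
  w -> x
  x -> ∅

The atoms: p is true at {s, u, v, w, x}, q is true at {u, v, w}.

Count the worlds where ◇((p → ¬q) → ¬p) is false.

2

s: successors {t}; (p → ¬q) → ¬p there: t:T. ✓
t: successors {u}; (p → ¬q) → ¬p there: u:T. ✓
u: successors {v}; (p → ¬q) → ¬p there: v:T. ✓
v: successors {w}; (p → ¬q) → ¬p there: w:T. ✓
w: successors {x}; (p → ¬q) → ¬p there: x:F. ✗
x: no successors, so ◇((p → ¬q) → ¬p) fails. ✗
Satisfying worlds: {s, t, u, v}.
So ◇((p → ¬q) → ¬p) fails at the other 2 worlds.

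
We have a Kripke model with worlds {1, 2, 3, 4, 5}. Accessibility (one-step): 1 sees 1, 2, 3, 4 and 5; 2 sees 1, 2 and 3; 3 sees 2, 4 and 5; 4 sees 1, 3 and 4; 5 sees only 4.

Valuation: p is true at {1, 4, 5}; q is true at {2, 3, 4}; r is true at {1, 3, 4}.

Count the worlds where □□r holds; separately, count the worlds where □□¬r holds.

1 and 0

For □□r:
1: successors {1, 2, 3, 4, 5}; □r there: 1:F, 2:F, 3:F, 4:T, 5:T. ✗
2: successors {1, 2, 3}; □r there: 1:F, 2:F, 3:F. ✗
3: successors {2, 4, 5}; □r there: 2:F, 4:T, 5:T. ✗
4: successors {1, 3, 4}; □r there: 1:F, 3:F, 4:T. ✗
5: successors {4}; □r there: 4:T. ✓
— 1 world.
For □□¬r:
1: successors {1, 2, 3, 4, 5}; □¬r there: 1:F, 2:F, 3:F, 4:F, 5:F. ✗
2: successors {1, 2, 3}; □¬r there: 1:F, 2:F, 3:F. ✗
3: successors {2, 4, 5}; □¬r there: 2:F, 4:F, 5:F. ✗
4: successors {1, 3, 4}; □¬r there: 1:F, 3:F, 4:F. ✗
5: successors {4}; □¬r there: 4:F. ✗
— 0 worlds.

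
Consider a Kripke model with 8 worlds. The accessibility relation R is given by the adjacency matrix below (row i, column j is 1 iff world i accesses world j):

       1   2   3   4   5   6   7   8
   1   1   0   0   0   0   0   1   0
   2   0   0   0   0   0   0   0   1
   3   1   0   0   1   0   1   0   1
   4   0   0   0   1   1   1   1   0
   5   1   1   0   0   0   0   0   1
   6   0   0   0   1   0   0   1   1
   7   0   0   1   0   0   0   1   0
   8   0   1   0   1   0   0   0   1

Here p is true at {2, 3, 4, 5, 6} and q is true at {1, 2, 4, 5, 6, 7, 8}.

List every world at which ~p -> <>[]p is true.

{2, 3, 4, 5, 6}

1: ~p is T, <>[]p is F. ✗
2: ~p is F, <>[]p is F. ✓
3: ~p is F, <>[]p is F. ✓
4: ~p is F, <>[]p is F. ✓
5: ~p is F, <>[]p is F. ✓
6: ~p is F, <>[]p is F. ✓
7: ~p is T, <>[]p is F. ✗
8: ~p is T, <>[]p is F. ✗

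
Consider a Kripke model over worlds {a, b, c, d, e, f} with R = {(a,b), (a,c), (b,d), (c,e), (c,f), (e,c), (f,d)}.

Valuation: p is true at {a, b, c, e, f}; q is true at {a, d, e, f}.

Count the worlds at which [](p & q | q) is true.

4

a: successors {b, c}; p & q | q there: b:F, c:F. ✗
b: successors {d}; p & q | q there: d:T. ✓
c: successors {e, f}; p & q | q there: e:T, f:T. ✓
d: no successors, so [](p & q | q) holds vacuously. ✓
e: successors {c}; p & q | q there: c:F. ✗
f: successors {d}; p & q | q there: d:T. ✓
Satisfying worlds: {b, c, d, f}.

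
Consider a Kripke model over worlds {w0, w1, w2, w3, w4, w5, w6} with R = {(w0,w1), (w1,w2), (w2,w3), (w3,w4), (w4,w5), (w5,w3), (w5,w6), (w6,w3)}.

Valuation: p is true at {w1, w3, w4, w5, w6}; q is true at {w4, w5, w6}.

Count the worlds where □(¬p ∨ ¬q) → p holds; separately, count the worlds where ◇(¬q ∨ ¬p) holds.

For □(¬p ∨ ¬q) → p:
w0: □(¬p ∨ ¬q) is T, p is F. ✗
w1: □(¬p ∨ ¬q) is T, p is T. ✓
w2: □(¬p ∨ ¬q) is T, p is F. ✗
w3: □(¬p ∨ ¬q) is F, p is T. ✓
w4: □(¬p ∨ ¬q) is F, p is T. ✓
w5: □(¬p ∨ ¬q) is F, p is T. ✓
w6: □(¬p ∨ ¬q) is T, p is T. ✓
— 5 worlds.
For ◇(¬q ∨ ¬p):
w0: successors {w1}; ¬q ∨ ¬p there: w1:T. ✓
w1: successors {w2}; ¬q ∨ ¬p there: w2:T. ✓
w2: successors {w3}; ¬q ∨ ¬p there: w3:T. ✓
w3: successors {w4}; ¬q ∨ ¬p there: w4:F. ✗
w4: successors {w5}; ¬q ∨ ¬p there: w5:F. ✗
w5: successors {w3, w6}; ¬q ∨ ¬p there: w3:T, w6:F. ✓
w6: successors {w3}; ¬q ∨ ¬p there: w3:T. ✓
— 5 worlds.

5 and 5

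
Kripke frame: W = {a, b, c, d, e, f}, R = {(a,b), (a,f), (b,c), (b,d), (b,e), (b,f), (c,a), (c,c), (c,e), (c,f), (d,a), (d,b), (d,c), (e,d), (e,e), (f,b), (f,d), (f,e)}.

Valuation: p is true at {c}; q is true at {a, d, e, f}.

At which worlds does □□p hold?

a: successors {b, f}; □p there: b:F, f:F. ✗
b: successors {c, d, e, f}; □p there: c:F, d:F, e:F, f:F. ✗
c: successors {a, c, e, f}; □p there: a:F, c:F, e:F, f:F. ✗
d: successors {a, b, c}; □p there: a:F, b:F, c:F. ✗
e: successors {d, e}; □p there: d:F, e:F. ✗
f: successors {b, d, e}; □p there: b:F, d:F, e:F. ✗

∅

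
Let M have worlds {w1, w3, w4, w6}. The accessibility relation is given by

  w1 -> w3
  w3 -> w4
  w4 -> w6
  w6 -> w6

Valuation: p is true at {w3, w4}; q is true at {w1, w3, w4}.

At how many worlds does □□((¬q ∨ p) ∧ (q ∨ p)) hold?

w1: successors {w3}; □((¬q ∨ p) ∧ (q ∨ p)) there: w3:T. ✓
w3: successors {w4}; □((¬q ∨ p) ∧ (q ∨ p)) there: w4:F. ✗
w4: successors {w6}; □((¬q ∨ p) ∧ (q ∨ p)) there: w6:F. ✗
w6: successors {w6}; □((¬q ∨ p) ∧ (q ∨ p)) there: w6:F. ✗
Satisfying worlds: {w1}.

1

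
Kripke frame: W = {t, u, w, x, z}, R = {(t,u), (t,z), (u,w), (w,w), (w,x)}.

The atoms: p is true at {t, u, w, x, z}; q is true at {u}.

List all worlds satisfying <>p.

t: successors {u, z}; p there: u:T, z:T. ✓
u: successors {w}; p there: w:T. ✓
w: successors {w, x}; p there: w:T, x:T. ✓
x: no successors, so <>p fails. ✗
z: no successors, so <>p fails. ✗

{t, u, w}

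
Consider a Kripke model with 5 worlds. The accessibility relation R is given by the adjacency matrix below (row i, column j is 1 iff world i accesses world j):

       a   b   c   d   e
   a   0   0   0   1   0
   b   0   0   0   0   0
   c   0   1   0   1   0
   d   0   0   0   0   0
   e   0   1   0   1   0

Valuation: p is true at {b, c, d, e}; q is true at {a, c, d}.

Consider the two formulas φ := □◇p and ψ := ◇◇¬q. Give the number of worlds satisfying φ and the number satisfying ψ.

2 and 0

For □◇p:
a: successors {d}; ◇p there: d:F. ✗
b: no successors, so □◇p holds vacuously. ✓
c: successors {b, d}; ◇p there: b:F, d:F. ✗
d: no successors, so □◇p holds vacuously. ✓
e: successors {b, d}; ◇p there: b:F, d:F. ✗
— 2 worlds.
For ◇◇¬q:
a: successors {d}; ◇¬q there: d:F. ✗
b: no successors, so ◇◇¬q fails. ✗
c: successors {b, d}; ◇¬q there: b:F, d:F. ✗
d: no successors, so ◇◇¬q fails. ✗
e: successors {b, d}; ◇¬q there: b:F, d:F. ✗
— 0 worlds.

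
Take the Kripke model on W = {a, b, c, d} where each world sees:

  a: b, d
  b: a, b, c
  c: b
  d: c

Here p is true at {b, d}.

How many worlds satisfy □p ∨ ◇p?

a: □p is T, ◇p is T. ✓
b: □p is F, ◇p is T. ✓
c: □p is T, ◇p is T. ✓
d: □p is F, ◇p is F. ✗
Satisfying worlds: {a, b, c}.

3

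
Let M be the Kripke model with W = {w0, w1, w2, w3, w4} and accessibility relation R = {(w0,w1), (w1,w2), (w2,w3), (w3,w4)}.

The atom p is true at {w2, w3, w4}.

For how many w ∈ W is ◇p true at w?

3

w0: successors {w1}; p there: w1:F. ✗
w1: successors {w2}; p there: w2:T. ✓
w2: successors {w3}; p there: w3:T. ✓
w3: successors {w4}; p there: w4:T. ✓
w4: no successors, so ◇p fails. ✗
Satisfying worlds: {w1, w2, w3}.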